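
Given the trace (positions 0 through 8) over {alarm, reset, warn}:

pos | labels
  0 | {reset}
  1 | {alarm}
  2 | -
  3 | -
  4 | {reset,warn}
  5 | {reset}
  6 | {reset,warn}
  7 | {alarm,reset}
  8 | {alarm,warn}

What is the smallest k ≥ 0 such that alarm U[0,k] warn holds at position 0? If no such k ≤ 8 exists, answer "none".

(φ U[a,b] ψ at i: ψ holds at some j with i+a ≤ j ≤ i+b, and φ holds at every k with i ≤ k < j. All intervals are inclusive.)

none

Need earliest j ≥ 0 with warn, and alarm at every k in [0,j-1].
  j=0: rhs fails.
  j=1: rhs fails.
  j=2: rhs fails.
  j=3: rhs fails.
  j=4: rhs holds but lhs fails at k=0.
  j=5: rhs fails.
  j=6: rhs holds but lhs fails at k=0.
  j=7: rhs fails.
  j=8: rhs holds but lhs fails at k=0.
No witness within the range → none.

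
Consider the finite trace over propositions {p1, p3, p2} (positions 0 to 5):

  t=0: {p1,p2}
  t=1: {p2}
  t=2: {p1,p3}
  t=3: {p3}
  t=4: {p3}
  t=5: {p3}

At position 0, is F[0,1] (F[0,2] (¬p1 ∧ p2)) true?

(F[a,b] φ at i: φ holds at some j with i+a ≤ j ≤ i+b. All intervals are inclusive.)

True

Check F[0,2] (¬p1 ∧ p2) at each j in [0,1]:
  j=0: holds (witness at 1)
  j=1: holds (witness at 1)
Found at j=0 → formula holds.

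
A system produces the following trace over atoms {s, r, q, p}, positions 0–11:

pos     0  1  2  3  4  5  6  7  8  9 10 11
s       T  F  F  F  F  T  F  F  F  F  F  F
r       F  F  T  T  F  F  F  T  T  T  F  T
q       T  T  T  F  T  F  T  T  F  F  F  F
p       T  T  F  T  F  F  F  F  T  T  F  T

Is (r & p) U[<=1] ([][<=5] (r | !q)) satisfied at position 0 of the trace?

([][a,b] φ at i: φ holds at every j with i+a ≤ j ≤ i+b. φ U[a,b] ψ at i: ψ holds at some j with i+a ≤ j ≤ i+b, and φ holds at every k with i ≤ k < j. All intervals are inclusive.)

Need some j in [0,1] with [][<=5] (r | !q), and (r & p) at every k in [0,j-1].
  j=0: [][<=5] (r | !q) — fails at 0.
  j=1: [][<=5] (r | !q) — fails at 1.
No j in the window works → until fails.

False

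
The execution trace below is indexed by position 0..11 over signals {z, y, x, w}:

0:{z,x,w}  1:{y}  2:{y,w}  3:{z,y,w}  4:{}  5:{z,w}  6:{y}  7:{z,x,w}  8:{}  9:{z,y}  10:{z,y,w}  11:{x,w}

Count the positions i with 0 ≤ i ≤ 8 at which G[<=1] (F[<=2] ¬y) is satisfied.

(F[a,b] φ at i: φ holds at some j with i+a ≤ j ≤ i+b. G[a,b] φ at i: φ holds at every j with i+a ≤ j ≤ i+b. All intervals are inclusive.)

Evaluate at each i in [0,8]:
  i=0: ✗ (fails at j=1)
  i=1: ✗ (fails at j=1)
  i=2: ✓ (all of [2,3])
  i=3: ✓ (all of [3,4])
  i=4: ✓ (all of [4,5])
  i=5: ✓ (all of [5,6])
  i=6: ✓ (all of [6,7])
  i=7: ✓ (all of [7,8])
  i=8: ✓ (all of [8,9])
Positions where it holds: {2, 3, 4, 5, 6, 7, 8} → 7.

7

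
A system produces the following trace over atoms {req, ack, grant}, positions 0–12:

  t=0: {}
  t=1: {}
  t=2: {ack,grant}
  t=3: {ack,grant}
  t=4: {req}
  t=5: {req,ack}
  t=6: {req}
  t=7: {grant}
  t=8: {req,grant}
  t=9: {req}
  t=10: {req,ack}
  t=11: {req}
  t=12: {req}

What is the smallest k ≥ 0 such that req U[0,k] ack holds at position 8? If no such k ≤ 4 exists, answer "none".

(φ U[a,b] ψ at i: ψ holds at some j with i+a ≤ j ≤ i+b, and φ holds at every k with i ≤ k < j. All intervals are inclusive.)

Need earliest j ≥ 8 with ack, and req at every k in [8,j-1].
  j=8: rhs fails.
  j=9: rhs fails.
  j=10: rhs holds; lhs holds on [8,9]. k = 2.

2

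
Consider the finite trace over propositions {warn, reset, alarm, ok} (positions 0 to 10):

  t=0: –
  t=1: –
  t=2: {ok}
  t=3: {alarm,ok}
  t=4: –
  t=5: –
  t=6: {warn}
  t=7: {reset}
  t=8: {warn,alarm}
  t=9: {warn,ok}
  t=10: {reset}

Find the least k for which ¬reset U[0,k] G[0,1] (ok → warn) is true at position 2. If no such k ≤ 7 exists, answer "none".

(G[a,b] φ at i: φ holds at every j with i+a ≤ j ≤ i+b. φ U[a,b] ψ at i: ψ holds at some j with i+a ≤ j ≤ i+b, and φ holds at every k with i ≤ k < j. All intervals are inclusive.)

Need earliest j ≥ 2 with G[0,1] (ok → warn), and ¬reset at every k in [2,j-1].
  j=2: rhs fails.
  j=3: rhs fails.
  j=4: rhs holds; lhs holds on [2,3]. k = 2.

2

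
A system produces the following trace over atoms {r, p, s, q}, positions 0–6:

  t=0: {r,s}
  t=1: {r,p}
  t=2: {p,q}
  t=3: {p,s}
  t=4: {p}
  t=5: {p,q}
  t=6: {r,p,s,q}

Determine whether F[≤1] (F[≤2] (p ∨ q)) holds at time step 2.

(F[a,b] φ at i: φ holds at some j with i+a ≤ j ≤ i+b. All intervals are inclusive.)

Check F[≤2] (p ∨ q) at each j in [2,3]:
  j=2: holds (witness at 2)
  j=3: holds (witness at 3)
Found at j=2 → formula holds.

Holds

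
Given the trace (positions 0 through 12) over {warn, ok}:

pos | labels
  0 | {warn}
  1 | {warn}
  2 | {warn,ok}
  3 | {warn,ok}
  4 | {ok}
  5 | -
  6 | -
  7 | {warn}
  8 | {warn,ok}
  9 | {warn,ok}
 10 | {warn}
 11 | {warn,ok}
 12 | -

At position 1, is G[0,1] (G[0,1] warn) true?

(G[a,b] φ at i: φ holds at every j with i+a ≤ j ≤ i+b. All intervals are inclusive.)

Holds

Check G[0,1] warn at every j in [1,2]:
  j=1: holds on [1,2]
  j=2: holds on [2,3]
All positions satisfy it → formula holds.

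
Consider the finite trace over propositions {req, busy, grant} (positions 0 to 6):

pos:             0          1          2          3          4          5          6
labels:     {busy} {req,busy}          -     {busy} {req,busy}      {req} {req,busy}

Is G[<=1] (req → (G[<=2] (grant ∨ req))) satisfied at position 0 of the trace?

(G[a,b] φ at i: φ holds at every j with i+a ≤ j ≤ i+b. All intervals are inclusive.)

Check (req → (G[<=2] (grant ∨ req))) at every j in [0,1]:
  j=0: antecedent false → ✓
  j=1: antecedent true; consequent fails at 2 → ✗
Fails at j=1 → formula fails.

Does not hold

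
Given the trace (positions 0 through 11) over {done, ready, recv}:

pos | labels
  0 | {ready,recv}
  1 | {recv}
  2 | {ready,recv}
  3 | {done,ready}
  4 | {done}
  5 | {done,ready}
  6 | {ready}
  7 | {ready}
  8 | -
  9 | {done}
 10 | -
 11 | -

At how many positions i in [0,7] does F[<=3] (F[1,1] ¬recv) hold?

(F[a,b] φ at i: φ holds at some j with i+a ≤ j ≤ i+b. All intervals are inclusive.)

Evaluate at each i in [0,7]:
  i=0: ✓ (witness j=2)
  i=1: ✓ (witness j=2)
  i=2: ✓ (witness j=2)
  i=3: ✓ (witness j=3)
  i=4: ✓ (witness j=4)
  i=5: ✓ (witness j=5)
  i=6: ✓ (witness j=6)
  i=7: ✓ (witness j=7)
Positions where it holds: {0, 1, 2, 3, 4, 5, 6, 7} → 8.

8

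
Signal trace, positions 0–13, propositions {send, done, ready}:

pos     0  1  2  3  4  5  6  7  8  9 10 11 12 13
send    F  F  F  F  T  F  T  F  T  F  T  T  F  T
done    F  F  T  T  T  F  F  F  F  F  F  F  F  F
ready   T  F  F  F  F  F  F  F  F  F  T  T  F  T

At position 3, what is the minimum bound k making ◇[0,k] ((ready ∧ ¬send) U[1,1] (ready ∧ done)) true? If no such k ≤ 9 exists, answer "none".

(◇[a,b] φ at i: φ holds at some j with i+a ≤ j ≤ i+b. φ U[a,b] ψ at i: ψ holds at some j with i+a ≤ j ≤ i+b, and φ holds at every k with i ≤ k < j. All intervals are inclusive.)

Scan j = 3,4,… for ((ready ∧ ¬send) U[1,1] (ready ∧ done)):
  j=3: fails
  j=4: fails
  j=5: fails
  j=6: fails
  j=7: fails
  j=8: fails
  j=9: fails
  j=10: fails
  j=11: fails
  j=12: fails
No j in [3,12] satisfies it → none.

none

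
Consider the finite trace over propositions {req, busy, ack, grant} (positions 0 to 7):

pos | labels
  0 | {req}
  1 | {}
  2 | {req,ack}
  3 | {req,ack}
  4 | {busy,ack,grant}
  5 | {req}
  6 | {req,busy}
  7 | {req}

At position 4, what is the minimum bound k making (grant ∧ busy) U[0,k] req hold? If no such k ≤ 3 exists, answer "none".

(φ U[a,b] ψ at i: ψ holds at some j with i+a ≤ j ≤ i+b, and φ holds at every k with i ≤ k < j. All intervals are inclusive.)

Need earliest j ≥ 4 with req, and (grant ∧ busy) at every k in [4,j-1].
  j=4: rhs fails.
  j=5: rhs holds; lhs holds on [4,4]. k = 1.

1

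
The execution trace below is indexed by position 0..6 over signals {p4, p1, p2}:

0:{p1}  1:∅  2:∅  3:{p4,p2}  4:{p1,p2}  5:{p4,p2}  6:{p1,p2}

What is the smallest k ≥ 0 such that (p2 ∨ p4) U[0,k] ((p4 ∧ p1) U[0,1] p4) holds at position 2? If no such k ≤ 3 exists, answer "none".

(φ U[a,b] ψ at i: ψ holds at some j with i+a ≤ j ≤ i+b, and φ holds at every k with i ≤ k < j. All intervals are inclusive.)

none

Need earliest j ≥ 2 with ((p4 ∧ p1) U[0,1] p4), and (p2 ∨ p4) at every k in [2,j-1].
  j=2: rhs fails.
  j=3: rhs holds but lhs fails at k=2.
  j=4: rhs fails.
  j=5: rhs holds but lhs fails at k=2.
No witness within the range → none.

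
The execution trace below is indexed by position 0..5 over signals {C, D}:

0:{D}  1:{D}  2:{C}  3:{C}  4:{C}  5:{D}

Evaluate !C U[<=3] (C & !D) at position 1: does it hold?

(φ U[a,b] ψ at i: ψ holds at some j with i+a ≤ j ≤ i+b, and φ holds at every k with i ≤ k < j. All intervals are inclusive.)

True

Need some j in [1,4] with (C & !D), and !C at every k in [1,j-1].
  j=1: (C & !D) false.
  j=2: (C & !D) holds; !C holds at every k in [1,1] → satisfied.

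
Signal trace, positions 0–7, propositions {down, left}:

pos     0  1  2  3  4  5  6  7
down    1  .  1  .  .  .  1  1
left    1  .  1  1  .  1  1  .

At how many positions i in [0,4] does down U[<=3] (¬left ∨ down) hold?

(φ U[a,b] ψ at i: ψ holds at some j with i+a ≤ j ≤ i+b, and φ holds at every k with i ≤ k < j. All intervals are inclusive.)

Evaluate at each i in [0,4]:
  i=0: ✓ (rhs at j=0)
  i=1: ✓ (rhs at j=1)
  i=2: ✓ (rhs at j=2)
  i=3: ✗ (lhs fails at k=3 before rhs at j=4)
  i=4: ✓ (rhs at j=4)
Positions where it holds: {0, 1, 2, 4} → 4.

4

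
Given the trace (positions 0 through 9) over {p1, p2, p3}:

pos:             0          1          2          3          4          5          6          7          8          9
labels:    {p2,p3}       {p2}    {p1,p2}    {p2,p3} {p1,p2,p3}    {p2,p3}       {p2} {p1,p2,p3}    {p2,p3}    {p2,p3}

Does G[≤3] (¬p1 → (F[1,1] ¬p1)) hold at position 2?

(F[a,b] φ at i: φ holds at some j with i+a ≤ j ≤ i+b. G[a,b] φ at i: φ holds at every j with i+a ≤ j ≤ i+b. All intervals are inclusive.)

False

Check (¬p1 → (F[1,1] ¬p1)) at every j in [2,5]:
  j=2: antecedent false → ✓
  j=3: antecedent true; consequent fails (none in [4,4]) → ✗
  j=4: antecedent false → ✓
  j=5: antecedent true; consequent holds (witness at 6) → ✓
Fails at j=3 → formula fails.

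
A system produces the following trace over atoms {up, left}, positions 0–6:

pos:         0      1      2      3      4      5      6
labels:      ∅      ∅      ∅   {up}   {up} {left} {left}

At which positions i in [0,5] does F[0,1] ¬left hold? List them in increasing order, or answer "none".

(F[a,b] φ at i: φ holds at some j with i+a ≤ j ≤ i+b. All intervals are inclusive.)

Evaluate at each i in [0,5]:
  i=0: ✓ (witness j=0)
  i=1: ✓ (witness j=1)
  i=2: ✓ (witness j=2)
  i=3: ✓ (witness j=3)
  i=4: ✓ (witness j=4)
  i=5: ✗ (none in [5,6])

0, 1, 2, 3, 4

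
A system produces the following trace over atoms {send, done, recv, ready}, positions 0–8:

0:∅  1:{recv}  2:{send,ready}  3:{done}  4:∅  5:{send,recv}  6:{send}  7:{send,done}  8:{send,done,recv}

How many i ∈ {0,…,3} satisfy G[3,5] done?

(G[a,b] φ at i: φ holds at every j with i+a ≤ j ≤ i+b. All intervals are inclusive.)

0

Evaluate at each i in [0,3]:
  i=0: ✗ (fails at j=4)
  i=1: ✗ (fails at j=4)
  i=2: ✗ (fails at j=5)
  i=3: ✗ (fails at j=6)
Positions where it holds: {} → 0.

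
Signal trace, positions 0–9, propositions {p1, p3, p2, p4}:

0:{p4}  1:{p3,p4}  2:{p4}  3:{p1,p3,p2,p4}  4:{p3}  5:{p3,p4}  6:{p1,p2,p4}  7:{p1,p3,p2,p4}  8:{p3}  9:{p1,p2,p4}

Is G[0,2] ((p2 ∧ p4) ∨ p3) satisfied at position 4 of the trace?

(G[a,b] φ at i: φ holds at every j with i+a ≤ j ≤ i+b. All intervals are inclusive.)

Check ((p2 ∧ p4) ∨ p3) at every j in [4,6]:
  j=4: true
  j=5: true
  j=6: true
All positions satisfy it → formula holds.

True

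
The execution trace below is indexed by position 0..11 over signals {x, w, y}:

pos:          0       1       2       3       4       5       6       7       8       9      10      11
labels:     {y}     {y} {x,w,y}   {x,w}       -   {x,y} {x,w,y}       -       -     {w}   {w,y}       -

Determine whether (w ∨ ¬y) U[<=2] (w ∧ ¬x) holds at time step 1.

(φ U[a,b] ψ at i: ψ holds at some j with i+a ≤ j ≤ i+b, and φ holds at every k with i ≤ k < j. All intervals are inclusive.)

No

Need some j in [1,3] with (w ∧ ¬x), and (w ∨ ¬y) at every k in [1,j-1].
  j=1: (w ∧ ¬x) false.
  j=2: (w ∧ ¬x) false.
  j=3: (w ∧ ¬x) false.
No j in the window works → until fails.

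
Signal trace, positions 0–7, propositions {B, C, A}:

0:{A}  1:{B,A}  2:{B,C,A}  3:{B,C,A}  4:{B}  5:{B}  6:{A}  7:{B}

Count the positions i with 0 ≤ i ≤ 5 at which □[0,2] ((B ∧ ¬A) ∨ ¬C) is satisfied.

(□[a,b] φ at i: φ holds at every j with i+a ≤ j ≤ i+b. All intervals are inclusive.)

Evaluate at each i in [0,5]:
  i=0: ✗ (fails at j=2)
  i=1: ✗ (fails at j=2)
  i=2: ✗ (fails at j=2)
  i=3: ✗ (fails at j=3)
  i=4: ✓ (all of [4,6])
  i=5: ✓ (all of [5,7])
Positions where it holds: {4, 5} → 2.

2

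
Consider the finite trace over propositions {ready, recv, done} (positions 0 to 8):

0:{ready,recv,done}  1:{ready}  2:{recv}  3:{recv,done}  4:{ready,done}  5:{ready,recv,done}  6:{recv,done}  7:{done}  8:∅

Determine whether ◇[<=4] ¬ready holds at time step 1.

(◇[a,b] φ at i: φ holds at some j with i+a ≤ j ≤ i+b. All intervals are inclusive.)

Check ¬ready at each j in [1,5]:
  j=1: false
  j=2: true
  j=3: true
  j=4: false
  j=5: false
Found at j=2 → formula holds.

True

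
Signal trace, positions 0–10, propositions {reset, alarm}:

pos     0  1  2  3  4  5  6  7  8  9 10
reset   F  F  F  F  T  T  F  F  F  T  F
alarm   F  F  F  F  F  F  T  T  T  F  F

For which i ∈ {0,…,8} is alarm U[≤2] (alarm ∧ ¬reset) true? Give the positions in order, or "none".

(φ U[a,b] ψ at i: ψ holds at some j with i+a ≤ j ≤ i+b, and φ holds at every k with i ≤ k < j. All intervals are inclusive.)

6, 7, 8

Evaluate at each i in [0,8]:
  i=0: ✗ (no rhs in [0,2])
  i=1: ✗ (no rhs in [1,3])
  i=2: ✗ (no rhs in [2,4])
  i=3: ✗ (no rhs in [3,5])
  i=4: ✗ (lhs fails at k=4 before rhs at j=6)
  i=5: ✗ (lhs fails at k=5 before rhs at j=6)
  i=6: ✓ (rhs at j=6)
  i=7: ✓ (rhs at j=7)
  i=8: ✓ (rhs at j=8)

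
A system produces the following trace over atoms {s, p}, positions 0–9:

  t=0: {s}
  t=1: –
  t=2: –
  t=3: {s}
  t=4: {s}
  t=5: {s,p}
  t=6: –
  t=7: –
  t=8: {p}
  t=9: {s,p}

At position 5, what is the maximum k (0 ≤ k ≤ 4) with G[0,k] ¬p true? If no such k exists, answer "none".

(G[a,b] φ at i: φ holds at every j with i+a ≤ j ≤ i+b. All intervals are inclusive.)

¬p must hold from j=5 onward; find where it first fails.
  j=5: fails → no k works.

none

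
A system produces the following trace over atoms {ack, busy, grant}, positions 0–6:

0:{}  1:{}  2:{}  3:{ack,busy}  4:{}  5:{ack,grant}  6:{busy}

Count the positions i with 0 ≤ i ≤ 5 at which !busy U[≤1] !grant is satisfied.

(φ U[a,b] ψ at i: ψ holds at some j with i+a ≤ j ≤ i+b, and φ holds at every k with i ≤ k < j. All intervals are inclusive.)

6

Evaluate at each i in [0,5]:
  i=0: ✓ (rhs at j=0)
  i=1: ✓ (rhs at j=1)
  i=2: ✓ (rhs at j=2)
  i=3: ✓ (rhs at j=3)
  i=4: ✓ (rhs at j=4)
  i=5: ✓ (rhs at j=6; lhs holds on [5,5])
Positions where it holds: {0, 1, 2, 3, 4, 5} → 6.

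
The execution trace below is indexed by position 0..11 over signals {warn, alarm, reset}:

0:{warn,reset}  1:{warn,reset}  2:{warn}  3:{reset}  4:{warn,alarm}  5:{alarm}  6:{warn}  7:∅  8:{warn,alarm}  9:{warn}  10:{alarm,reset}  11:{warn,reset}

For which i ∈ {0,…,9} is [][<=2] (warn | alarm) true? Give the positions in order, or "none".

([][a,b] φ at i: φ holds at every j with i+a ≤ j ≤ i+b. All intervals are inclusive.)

0, 4, 8, 9

Evaluate at each i in [0,9]:
  i=0: ✓ (all of [0,2])
  i=1: ✗ (fails at j=3)
  i=2: ✗ (fails at j=3)
  i=3: ✗ (fails at j=3)
  i=4: ✓ (all of [4,6])
  i=5: ✗ (fails at j=7)
  i=6: ✗ (fails at j=7)
  i=7: ✗ (fails at j=7)
  i=8: ✓ (all of [8,10])
  i=9: ✓ (all of [9,11])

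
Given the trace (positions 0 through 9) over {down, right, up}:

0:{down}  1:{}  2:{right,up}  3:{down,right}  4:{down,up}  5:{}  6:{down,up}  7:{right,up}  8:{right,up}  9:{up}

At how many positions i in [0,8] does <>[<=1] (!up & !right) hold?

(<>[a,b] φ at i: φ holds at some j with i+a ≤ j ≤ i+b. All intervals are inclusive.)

4

Evaluate at each i in [0,8]:
  i=0: ✓ (witness j=0)
  i=1: ✓ (witness j=1)
  i=2: ✗ (none in [2,3])
  i=3: ✗ (none in [3,4])
  i=4: ✓ (witness j=5)
  i=5: ✓ (witness j=5)
  i=6: ✗ (none in [6,7])
  i=7: ✗ (none in [7,8])
  i=8: ✗ (none in [8,9])
Positions where it holds: {0, 1, 4, 5} → 4.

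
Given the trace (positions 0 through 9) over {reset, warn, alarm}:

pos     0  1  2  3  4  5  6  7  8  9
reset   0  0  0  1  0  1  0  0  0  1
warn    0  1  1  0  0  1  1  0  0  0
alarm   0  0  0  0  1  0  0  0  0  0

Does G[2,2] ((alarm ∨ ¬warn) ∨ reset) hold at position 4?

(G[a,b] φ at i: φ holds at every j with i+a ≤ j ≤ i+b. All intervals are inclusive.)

No

Check ((alarm ∨ ¬warn) ∨ reset) at every j in [6,6]:
  j=6: false
Fails at j=6 → formula fails.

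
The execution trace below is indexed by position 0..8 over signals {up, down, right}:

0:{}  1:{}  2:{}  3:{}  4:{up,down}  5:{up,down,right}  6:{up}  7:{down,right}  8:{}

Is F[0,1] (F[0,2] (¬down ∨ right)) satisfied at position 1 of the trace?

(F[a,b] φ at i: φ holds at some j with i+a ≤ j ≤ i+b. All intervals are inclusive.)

Check F[0,2] (¬down ∨ right) at each j in [1,2]:
  j=1: holds (witness at 1)
  j=2: holds (witness at 2)
Found at j=1 → formula holds.

True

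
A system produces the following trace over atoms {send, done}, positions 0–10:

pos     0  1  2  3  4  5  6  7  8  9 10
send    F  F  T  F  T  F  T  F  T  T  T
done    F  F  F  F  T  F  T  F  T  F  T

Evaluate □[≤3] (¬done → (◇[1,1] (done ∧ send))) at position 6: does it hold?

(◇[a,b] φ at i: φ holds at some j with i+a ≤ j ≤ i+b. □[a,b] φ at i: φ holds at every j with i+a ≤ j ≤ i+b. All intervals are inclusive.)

Check (¬done → (◇[1,1] (done ∧ send))) at every j in [6,9]:
  j=6: antecedent false → ✓
  j=7: antecedent true; consequent holds (witness at 8) → ✓
  j=8: antecedent false → ✓
  j=9: antecedent true; consequent holds (witness at 10) → ✓
All positions satisfy it → formula holds.

Holds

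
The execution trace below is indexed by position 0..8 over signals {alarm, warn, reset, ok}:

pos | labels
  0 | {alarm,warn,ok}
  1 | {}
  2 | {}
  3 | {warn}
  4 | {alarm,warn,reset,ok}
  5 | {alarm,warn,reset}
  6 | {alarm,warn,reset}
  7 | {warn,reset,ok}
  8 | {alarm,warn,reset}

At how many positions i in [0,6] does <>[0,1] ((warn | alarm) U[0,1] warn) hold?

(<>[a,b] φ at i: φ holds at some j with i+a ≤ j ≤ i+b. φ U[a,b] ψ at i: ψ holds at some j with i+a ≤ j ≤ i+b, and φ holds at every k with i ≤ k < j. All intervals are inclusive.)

6

Evaluate at each i in [0,6]:
  i=0: ✓ (witness j=0)
  i=1: ✗ (none in [1,2])
  i=2: ✓ (witness j=3)
  i=3: ✓ (witness j=3)
  i=4: ✓ (witness j=4)
  i=5: ✓ (witness j=5)
  i=6: ✓ (witness j=6)
Positions where it holds: {0, 2, 3, 4, 5, 6} → 6.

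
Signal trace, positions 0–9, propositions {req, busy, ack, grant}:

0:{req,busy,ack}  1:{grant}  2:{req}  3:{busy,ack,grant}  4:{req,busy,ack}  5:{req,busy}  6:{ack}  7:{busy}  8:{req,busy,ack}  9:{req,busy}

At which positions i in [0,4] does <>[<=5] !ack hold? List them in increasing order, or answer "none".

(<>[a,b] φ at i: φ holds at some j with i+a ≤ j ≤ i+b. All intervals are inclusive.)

0, 1, 2, 3, 4

Evaluate at each i in [0,4]:
  i=0: ✓ (witness j=1)
  i=1: ✓ (witness j=1)
  i=2: ✓ (witness j=2)
  i=3: ✓ (witness j=5)
  i=4: ✓ (witness j=5)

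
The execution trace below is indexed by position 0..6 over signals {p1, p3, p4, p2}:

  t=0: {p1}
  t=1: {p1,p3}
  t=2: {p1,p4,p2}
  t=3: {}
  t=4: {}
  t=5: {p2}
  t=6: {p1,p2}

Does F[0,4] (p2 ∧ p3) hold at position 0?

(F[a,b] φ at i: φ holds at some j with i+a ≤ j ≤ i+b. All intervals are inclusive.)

No

Check (p2 ∧ p3) at each j in [0,4]:
  j=0: false
  j=1: false
  j=2: false
  j=3: false
  j=4: false
No position in the window satisfies it → formula fails.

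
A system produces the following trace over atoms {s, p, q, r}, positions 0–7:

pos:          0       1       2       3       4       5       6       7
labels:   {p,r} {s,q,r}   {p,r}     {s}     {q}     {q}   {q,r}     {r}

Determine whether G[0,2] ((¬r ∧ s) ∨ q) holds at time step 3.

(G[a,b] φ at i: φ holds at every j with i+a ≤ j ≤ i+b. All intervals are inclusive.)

Check ((¬r ∧ s) ∨ q) at every j in [3,5]:
  j=3: true
  j=4: true
  j=5: true
All positions satisfy it → formula holds.

True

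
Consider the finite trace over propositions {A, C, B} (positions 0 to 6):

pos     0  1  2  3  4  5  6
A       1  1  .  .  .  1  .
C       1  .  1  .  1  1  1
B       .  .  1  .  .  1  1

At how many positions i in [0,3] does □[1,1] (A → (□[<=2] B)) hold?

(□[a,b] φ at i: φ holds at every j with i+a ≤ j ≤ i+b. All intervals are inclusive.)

Evaluate at each i in [0,3]:
  i=0: ✗ (fails at j=1)
  i=1: ✓ (all of [2,2])
  i=2: ✓ (all of [3,3])
  i=3: ✓ (all of [4,4])
Positions where it holds: {1, 2, 3} → 3.

3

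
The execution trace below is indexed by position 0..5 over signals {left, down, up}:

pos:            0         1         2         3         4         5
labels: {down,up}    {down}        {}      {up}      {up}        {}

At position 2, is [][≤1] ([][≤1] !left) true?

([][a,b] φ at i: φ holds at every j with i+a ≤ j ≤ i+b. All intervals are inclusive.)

Check [][≤1] !left at every j in [2,3]:
  j=2: holds on [2,3]
  j=3: holds on [3,4]
All positions satisfy it → formula holds.

Holds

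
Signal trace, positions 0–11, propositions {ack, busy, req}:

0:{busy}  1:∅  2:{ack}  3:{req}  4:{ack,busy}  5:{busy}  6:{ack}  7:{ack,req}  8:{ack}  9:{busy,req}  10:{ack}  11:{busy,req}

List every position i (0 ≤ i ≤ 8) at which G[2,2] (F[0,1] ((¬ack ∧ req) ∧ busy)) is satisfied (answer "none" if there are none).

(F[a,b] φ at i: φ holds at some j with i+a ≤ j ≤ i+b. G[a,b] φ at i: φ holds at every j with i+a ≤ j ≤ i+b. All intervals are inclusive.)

Evaluate at each i in [0,8]:
  i=0: ✗ (fails at j=2)
  i=1: ✗ (fails at j=3)
  i=2: ✗ (fails at j=4)
  i=3: ✗ (fails at j=5)
  i=4: ✗ (fails at j=6)
  i=5: ✗ (fails at j=7)
  i=6: ✓ (all of [8,8])
  i=7: ✓ (all of [9,9])
  i=8: ✓ (all of [10,10])

6, 7, 8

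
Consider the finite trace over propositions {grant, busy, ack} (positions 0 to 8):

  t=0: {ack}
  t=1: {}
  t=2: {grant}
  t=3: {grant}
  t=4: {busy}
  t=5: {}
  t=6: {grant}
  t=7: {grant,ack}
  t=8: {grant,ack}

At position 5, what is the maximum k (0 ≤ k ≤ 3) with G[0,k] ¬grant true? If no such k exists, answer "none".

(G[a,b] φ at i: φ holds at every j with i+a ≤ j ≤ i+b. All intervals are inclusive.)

0

¬grant must hold from j=5 onward; find where it first fails.
  j=5: holds
  j=6: fails
Holds on [5,5], so largest k = 0.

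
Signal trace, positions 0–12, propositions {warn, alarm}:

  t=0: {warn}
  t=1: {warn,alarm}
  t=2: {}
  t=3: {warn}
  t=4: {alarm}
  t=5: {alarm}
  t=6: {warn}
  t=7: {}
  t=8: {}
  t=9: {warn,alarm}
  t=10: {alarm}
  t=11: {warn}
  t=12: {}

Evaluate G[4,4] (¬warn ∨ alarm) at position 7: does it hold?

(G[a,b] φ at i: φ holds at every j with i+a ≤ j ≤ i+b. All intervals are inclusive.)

No

Check (¬warn ∨ alarm) at every j in [11,11]:
  j=11: false
Fails at j=11 → formula fails.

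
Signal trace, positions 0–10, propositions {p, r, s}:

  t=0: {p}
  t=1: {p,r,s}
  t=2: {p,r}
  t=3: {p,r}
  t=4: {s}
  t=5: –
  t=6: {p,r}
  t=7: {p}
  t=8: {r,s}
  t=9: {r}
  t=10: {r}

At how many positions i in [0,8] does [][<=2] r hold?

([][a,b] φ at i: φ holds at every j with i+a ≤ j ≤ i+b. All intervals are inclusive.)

2

Evaluate at each i in [0,8]:
  i=0: ✗ (fails at j=0)
  i=1: ✓ (all of [1,3])
  i=2: ✗ (fails at j=4)
  i=3: ✗ (fails at j=4)
  i=4: ✗ (fails at j=4)
  i=5: ✗ (fails at j=5)
  i=6: ✗ (fails at j=7)
  i=7: ✗ (fails at j=7)
  i=8: ✓ (all of [8,10])
Positions where it holds: {1, 8} → 2.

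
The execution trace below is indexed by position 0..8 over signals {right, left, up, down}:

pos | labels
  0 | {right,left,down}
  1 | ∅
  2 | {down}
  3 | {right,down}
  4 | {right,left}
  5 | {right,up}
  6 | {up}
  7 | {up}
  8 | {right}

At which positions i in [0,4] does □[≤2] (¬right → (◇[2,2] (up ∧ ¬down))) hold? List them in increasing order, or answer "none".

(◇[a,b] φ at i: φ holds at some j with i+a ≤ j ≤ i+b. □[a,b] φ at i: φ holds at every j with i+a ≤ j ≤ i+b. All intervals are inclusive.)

3

Evaluate at each i in [0,4]:
  i=0: ✗ (fails at j=1)
  i=1: ✗ (fails at j=1)
  i=2: ✗ (fails at j=2)
  i=3: ✓ (all of [3,5])
  i=4: ✗ (fails at j=6)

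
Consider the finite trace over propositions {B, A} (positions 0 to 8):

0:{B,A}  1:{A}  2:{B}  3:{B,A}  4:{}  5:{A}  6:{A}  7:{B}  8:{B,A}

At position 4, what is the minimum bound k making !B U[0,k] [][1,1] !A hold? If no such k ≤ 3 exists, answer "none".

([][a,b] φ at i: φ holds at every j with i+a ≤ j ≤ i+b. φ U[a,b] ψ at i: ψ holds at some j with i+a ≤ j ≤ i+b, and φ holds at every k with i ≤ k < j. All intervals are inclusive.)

Need earliest j ≥ 4 with [][1,1] !A, and !B at every k in [4,j-1].
  j=4: rhs fails.
  j=5: rhs fails.
  j=6: rhs holds; lhs holds on [4,5]. k = 2.

2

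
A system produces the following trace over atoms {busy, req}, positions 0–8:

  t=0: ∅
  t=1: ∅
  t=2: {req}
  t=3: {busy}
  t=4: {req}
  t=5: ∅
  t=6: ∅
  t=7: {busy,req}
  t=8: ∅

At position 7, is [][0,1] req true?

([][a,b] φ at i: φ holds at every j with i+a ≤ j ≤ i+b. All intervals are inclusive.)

Check req at every j in [7,8]:
  j=7: true
  j=8: false
Fails at j=8 → formula fails.

False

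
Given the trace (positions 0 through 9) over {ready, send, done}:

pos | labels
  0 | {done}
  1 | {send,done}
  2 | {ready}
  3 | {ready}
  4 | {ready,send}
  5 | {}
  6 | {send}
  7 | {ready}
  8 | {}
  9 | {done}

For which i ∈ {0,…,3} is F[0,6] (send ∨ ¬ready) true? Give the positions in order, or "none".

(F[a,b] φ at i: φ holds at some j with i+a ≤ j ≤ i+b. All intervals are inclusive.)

0, 1, 2, 3

Evaluate at each i in [0,3]:
  i=0: ✓ (witness j=0)
  i=1: ✓ (witness j=1)
  i=2: ✓ (witness j=4)
  i=3: ✓ (witness j=4)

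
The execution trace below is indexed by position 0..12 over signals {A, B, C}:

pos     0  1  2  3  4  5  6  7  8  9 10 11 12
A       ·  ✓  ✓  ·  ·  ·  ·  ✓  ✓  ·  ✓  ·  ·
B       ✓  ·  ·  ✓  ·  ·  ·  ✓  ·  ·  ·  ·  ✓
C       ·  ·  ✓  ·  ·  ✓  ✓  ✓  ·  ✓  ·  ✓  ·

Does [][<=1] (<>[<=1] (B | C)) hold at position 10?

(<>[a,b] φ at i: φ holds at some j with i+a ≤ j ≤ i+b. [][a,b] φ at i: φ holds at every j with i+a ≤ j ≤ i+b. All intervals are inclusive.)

True

Check <>[<=1] (B | C) at every j in [10,11]:
  j=10: holds (witness at 11)
  j=11: holds (witness at 11)
All positions satisfy it → formula holds.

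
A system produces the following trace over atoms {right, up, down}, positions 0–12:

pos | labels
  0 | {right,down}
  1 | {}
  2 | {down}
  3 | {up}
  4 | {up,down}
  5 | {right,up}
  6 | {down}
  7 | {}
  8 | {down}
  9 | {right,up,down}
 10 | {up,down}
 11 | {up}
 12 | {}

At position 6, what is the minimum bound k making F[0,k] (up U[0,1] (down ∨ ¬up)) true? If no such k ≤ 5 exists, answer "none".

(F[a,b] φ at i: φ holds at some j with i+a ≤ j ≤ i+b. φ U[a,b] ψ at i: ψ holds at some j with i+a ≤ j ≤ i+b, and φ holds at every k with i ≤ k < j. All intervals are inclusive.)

Scan j = 6,7,… for (up U[0,1] (down ∨ ¬up)):
  j=6: holds
First hit at j=6, so smallest k = 6-6 = 0.

0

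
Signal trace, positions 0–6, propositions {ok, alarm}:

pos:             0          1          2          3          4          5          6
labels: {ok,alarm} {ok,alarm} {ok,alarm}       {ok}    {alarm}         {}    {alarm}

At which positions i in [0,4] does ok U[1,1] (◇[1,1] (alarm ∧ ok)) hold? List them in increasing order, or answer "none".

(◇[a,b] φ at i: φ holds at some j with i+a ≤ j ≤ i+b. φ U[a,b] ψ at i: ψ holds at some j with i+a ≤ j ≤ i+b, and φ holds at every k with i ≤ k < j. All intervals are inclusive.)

0

Evaluate at each i in [0,4]:
  i=0: ✓ (rhs at j=1; lhs holds on [0,0])
  i=1: ✗ (no rhs in [2,2])
  i=2: ✗ (no rhs in [3,3])
  i=3: ✗ (no rhs in [4,4])
  i=4: ✗ (no rhs in [5,5])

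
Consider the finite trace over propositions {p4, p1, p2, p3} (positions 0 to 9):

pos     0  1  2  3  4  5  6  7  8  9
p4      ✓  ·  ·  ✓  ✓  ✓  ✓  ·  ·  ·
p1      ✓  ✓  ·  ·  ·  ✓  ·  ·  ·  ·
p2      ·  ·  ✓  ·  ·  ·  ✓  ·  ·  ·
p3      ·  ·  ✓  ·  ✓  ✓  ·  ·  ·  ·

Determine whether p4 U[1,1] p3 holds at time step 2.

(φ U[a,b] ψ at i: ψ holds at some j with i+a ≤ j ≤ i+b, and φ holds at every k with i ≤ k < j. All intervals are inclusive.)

No

Need some j in [3,3] with p3, and p4 at every k in [2,j-1].
  j=3: p3 false.
No j in the window works → until fails.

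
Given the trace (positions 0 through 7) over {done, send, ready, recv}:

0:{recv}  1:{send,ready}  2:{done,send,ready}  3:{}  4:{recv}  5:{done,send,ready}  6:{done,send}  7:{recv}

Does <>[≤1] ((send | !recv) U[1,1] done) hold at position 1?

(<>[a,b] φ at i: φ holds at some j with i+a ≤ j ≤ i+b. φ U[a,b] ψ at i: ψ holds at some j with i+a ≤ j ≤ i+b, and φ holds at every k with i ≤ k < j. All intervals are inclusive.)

Yes

Check ((send | !recv) U[1,1] done) at each j in [1,2]:
  j=1: holds
  j=2: fails
Found at j=1 → formula holds.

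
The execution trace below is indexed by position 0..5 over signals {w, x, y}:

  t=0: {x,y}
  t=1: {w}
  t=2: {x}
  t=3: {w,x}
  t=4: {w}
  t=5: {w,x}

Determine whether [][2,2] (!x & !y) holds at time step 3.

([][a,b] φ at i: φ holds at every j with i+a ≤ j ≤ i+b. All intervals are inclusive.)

False

Check (!x & !y) at every j in [5,5]:
  j=5: false
Fails at j=5 → formula fails.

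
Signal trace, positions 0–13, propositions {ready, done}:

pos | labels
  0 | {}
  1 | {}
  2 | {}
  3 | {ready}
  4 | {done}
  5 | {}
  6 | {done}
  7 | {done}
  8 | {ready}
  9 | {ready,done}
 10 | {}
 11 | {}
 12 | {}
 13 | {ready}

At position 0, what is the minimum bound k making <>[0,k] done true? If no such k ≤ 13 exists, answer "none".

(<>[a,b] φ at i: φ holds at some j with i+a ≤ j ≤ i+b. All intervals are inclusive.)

Scan j = 0,1,… for done:
  j=0: fails
  j=1: fails
  j=2: fails
  j=3: fails
  j=4: holds
First hit at j=4, so smallest k = 4-0 = 4.

4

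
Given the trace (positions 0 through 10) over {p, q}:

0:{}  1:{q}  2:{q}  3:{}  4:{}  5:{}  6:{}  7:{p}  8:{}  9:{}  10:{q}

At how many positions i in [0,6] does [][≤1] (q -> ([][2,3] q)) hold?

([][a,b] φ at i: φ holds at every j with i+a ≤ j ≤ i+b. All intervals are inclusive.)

Evaluate at each i in [0,6]:
  i=0: ✗ (fails at j=1)
  i=1: ✗ (fails at j=1)
  i=2: ✗ (fails at j=2)
  i=3: ✓ (all of [3,4])
  i=4: ✓ (all of [4,5])
  i=5: ✓ (all of [5,6])
  i=6: ✓ (all of [6,7])
Positions where it holds: {3, 4, 5, 6} → 4.

4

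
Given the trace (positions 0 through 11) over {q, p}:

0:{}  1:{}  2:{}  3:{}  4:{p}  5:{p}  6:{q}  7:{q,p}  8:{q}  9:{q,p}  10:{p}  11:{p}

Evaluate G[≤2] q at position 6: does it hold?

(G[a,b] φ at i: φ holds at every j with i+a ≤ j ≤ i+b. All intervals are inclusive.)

Yes

Check q at every j in [6,8]:
  j=6: true
  j=7: true
  j=8: true
All positions satisfy it → formula holds.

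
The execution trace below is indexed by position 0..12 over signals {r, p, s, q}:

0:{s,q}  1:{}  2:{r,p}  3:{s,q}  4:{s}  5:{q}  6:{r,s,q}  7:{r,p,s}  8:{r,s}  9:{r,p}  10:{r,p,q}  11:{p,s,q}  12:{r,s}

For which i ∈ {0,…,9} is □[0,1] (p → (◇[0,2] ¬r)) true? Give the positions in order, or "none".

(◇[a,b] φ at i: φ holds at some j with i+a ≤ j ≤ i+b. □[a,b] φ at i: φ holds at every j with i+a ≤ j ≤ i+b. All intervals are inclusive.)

Evaluate at each i in [0,9]:
  i=0: ✓ (all of [0,1])
  i=1: ✓ (all of [1,2])
  i=2: ✓ (all of [2,3])
  i=3: ✓ (all of [3,4])
  i=4: ✓ (all of [4,5])
  i=5: ✓ (all of [5,6])
  i=6: ✗ (fails at j=7)
  i=7: ✗ (fails at j=7)
  i=8: ✓ (all of [8,9])
  i=9: ✓ (all of [9,10])

0, 1, 2, 3, 4, 5, 8, 9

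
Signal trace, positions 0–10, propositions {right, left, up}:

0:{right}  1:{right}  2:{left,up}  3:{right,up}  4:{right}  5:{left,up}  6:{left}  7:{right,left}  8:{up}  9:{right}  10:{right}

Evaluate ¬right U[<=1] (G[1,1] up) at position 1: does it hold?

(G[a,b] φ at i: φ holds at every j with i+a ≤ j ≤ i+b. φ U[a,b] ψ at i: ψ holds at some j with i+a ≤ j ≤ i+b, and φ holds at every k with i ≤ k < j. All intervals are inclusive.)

Need some j in [1,2] with G[1,1] up, and ¬right at every k in [1,j-1].
  j=1: G[1,1] up holds; no prefix to check → satisfied.

Holds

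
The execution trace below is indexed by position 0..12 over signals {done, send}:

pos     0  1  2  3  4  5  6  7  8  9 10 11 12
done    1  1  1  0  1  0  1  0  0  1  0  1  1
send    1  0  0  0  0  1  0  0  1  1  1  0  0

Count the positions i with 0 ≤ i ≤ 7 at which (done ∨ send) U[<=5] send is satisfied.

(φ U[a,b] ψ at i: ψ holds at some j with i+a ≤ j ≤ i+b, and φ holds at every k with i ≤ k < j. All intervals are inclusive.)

Evaluate at each i in [0,7]:
  i=0: ✓ (rhs at j=0)
  i=1: ✗ (lhs fails at k=3 before rhs at j=5)
  i=2: ✗ (lhs fails at k=3 before rhs at j=5)
  i=3: ✗ (lhs fails at k=3 before rhs at j=5)
  i=4: ✓ (rhs at j=5; lhs holds on [4,4])
  i=5: ✓ (rhs at j=5)
  i=6: ✗ (lhs fails at k=7 before rhs at j=8)
  i=7: ✗ (lhs fails at k=7 before rhs at j=8)
Positions where it holds: {0, 4, 5} → 3.

3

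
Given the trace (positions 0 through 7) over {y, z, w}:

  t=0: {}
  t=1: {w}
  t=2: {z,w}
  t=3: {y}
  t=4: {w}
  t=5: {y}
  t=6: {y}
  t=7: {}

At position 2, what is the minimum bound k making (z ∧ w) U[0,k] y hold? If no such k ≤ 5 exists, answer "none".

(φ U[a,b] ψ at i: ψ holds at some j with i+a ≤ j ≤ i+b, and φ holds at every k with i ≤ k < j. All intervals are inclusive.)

1

Need earliest j ≥ 2 with y, and (z ∧ w) at every k in [2,j-1].
  j=2: rhs fails.
  j=3: rhs holds; lhs holds on [2,2]. k = 1.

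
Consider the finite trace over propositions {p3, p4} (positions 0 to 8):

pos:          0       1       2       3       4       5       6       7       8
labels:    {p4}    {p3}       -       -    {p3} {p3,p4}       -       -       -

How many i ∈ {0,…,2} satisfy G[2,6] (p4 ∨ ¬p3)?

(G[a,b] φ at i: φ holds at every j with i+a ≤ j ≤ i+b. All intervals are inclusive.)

0

Evaluate at each i in [0,2]:
  i=0: ✗ (fails at j=4)
  i=1: ✗ (fails at j=4)
  i=2: ✗ (fails at j=4)
Positions where it holds: {} → 0.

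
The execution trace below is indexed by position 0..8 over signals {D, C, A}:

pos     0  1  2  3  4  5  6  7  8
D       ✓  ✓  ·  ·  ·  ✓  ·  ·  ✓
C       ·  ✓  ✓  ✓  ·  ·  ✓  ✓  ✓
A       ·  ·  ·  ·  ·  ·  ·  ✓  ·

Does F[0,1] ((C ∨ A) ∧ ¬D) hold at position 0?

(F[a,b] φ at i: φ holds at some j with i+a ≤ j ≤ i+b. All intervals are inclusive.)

Does not hold

Check ((C ∨ A) ∧ ¬D) at each j in [0,1]:
  j=0: false
  j=1: false
No position in the window satisfies it → formula fails.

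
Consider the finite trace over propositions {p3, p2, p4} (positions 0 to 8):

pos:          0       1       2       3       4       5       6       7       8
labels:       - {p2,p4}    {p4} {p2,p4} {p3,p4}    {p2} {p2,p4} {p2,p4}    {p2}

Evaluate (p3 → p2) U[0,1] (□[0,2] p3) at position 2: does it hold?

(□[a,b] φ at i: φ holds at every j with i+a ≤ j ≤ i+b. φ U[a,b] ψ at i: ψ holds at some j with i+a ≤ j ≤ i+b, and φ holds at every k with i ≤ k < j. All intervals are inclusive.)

Need some j in [2,3] with □[0,2] p3, and (p3 → p2) at every k in [2,j-1].
  j=2: □[0,2] p3 — fails at 2.
  j=3: □[0,2] p3 — fails at 3.
No j in the window works → until fails.

False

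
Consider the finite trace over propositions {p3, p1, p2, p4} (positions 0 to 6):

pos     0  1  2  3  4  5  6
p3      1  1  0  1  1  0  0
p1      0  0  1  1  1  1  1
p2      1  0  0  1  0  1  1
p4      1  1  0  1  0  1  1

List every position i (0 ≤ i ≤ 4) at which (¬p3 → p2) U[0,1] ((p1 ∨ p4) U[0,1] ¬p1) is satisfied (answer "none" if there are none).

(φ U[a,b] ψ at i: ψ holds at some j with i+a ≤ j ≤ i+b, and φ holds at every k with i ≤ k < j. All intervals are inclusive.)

Evaluate at each i in [0,4]:
  i=0: ✓ (rhs at j=0)
  i=1: ✓ (rhs at j=1)
  i=2: ✗ (no rhs in [2,3])
  i=3: ✗ (no rhs in [3,4])
  i=4: ✗ (no rhs in [4,5])

0, 1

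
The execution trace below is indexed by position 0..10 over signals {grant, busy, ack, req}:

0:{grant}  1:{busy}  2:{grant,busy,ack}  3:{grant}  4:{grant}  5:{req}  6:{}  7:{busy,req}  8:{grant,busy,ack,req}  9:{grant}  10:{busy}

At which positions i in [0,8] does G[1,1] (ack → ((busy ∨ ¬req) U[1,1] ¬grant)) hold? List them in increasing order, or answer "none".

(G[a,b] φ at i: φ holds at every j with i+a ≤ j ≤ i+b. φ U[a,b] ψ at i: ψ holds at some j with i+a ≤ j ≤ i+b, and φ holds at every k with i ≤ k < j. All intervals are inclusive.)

Evaluate at each i in [0,8]:
  i=0: ✓ (all of [1,1])
  i=1: ✗ (fails at j=2)
  i=2: ✓ (all of [3,3])
  i=3: ✓ (all of [4,4])
  i=4: ✓ (all of [5,5])
  i=5: ✓ (all of [6,6])
  i=6: ✓ (all of [7,7])
  i=7: ✗ (fails at j=8)
  i=8: ✓ (all of [9,9])

0, 2, 3, 4, 5, 6, 8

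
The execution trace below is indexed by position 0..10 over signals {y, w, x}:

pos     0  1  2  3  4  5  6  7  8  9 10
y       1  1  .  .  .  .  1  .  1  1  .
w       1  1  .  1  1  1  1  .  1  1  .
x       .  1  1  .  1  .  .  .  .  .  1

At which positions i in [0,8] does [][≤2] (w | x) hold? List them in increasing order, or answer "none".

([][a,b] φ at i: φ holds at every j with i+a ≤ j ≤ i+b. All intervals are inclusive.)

Evaluate at each i in [0,8]:
  i=0: ✓ (all of [0,2])
  i=1: ✓ (all of [1,3])
  i=2: ✓ (all of [2,4])
  i=3: ✓ (all of [3,5])
  i=4: ✓ (all of [4,6])
  i=5: ✗ (fails at j=7)
  i=6: ✗ (fails at j=7)
  i=7: ✗ (fails at j=7)
  i=8: ✓ (all of [8,10])

0, 1, 2, 3, 4, 8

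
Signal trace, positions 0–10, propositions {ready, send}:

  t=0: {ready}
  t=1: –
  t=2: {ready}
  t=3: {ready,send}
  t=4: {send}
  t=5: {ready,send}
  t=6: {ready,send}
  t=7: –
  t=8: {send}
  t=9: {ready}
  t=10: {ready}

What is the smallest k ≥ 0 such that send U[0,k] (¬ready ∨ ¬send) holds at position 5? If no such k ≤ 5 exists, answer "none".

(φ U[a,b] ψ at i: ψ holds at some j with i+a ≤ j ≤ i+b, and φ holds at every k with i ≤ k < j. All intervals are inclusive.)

2

Need earliest j ≥ 5 with (¬ready ∨ ¬send), and send at every k in [5,j-1].
  j=5: rhs fails.
  j=6: rhs fails.
  j=7: rhs holds; lhs holds on [5,6]. k = 2.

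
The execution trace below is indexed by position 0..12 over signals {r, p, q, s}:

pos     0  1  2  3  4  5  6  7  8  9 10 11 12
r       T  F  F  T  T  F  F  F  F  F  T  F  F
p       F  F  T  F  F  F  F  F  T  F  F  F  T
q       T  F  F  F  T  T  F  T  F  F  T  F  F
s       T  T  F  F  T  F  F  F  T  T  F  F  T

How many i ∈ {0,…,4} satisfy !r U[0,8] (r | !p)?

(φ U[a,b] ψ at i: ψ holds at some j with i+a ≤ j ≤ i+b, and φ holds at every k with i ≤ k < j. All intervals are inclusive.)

Evaluate at each i in [0,4]:
  i=0: ✓ (rhs at j=0)
  i=1: ✓ (rhs at j=1)
  i=2: ✓ (rhs at j=3; lhs holds on [2,2])
  i=3: ✓ (rhs at j=3)
  i=4: ✓ (rhs at j=4)
Positions where it holds: {0, 1, 2, 3, 4} → 5.

5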